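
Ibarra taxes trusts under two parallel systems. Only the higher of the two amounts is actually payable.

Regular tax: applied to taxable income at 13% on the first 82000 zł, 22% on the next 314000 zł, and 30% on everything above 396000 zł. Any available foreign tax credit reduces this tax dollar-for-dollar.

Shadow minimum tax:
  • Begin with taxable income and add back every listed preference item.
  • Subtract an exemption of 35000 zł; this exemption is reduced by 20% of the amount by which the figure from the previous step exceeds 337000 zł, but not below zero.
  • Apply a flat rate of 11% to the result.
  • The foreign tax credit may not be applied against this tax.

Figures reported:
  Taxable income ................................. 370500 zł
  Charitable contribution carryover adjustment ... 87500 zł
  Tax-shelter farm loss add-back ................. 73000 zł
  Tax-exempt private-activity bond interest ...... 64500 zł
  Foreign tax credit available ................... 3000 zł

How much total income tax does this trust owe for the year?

71130 zł

Shadow minimum tax:
  Adjusted income: 370500 zł + 87500 zł + 73000 zł + 64500 zł = 595500 zł
  Exemption: 20% × (595500 zł − 337000 zł) = 51700 zł ≥ 35000 zł, so the exemption is fully phased out
  Base: 595500 zł − 0 zł = 595500 zł
  595500 zł × 11% = 65505 zł

Regular tax:
  82000 zł × 13% = 10660 zł
  288500 zł × 22% = 63470 zł
  → 74130 zł
  Less foreign tax credit 3000 zł → 71130 zł

71130 zł > 65505 zł, so the regular tax governs.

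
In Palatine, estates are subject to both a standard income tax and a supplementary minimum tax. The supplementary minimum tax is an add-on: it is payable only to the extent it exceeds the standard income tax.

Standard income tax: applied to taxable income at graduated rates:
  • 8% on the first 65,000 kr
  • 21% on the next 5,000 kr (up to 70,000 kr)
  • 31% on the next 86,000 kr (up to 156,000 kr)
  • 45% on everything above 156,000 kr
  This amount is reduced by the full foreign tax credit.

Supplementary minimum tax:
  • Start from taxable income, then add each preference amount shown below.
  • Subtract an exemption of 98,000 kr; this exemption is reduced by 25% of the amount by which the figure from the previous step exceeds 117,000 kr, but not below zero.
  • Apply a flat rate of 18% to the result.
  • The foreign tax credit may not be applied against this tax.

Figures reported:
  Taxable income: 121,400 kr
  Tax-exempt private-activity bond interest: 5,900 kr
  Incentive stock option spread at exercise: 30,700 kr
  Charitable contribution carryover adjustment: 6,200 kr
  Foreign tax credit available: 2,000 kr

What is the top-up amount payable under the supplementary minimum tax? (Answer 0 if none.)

0 kr

Standard income tax:
  65,000 kr × 8% = 5,200 kr
  5,000 kr × 21% = 1,050 kr
  51,400 kr × 31% = 15,934 kr
  → 22,184 kr
  Less foreign tax credit 2,000 kr → 20,184 kr

Supplementary minimum tax:
  Adjusted income: 121,400 kr + 5,900 kr + 30,700 kr + 6,200 kr = 164,200 kr
  Exemption: 98,000 kr − 25% × (164,200 kr − 117,000 kr) = 98,000 kr − 11,800 kr = 86,200 kr
  Base: 164,200 kr − 86,200 kr = 78,000 kr
  78,000 kr × 18% = 14,040 kr

14,040 kr ≤ 20,184 kr, so no add-on is due.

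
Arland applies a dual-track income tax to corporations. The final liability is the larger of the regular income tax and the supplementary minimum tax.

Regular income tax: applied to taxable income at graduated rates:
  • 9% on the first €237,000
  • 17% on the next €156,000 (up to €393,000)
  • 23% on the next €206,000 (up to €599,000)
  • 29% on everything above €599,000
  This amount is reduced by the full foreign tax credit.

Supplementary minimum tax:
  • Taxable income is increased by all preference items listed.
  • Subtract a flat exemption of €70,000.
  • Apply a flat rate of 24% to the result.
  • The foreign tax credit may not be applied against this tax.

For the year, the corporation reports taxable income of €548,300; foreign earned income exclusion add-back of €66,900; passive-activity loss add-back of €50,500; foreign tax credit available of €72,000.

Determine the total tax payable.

Regular income tax:
  €237,000 × 9% = €21,330
  €156,000 × 17% = €26,520
  €155,300 × 23% = €35,719
  → €83,569
  Less foreign tax credit €72,000 → €11,569

Supplementary minimum tax:
  Adjusted income: €548,300 + €66,900 + €50,500 = €665,700
  Less exemption €70,000 → base €595,700
  €595,700 × 24% = €142,968

€142,968 > €11,569, so the supplementary minimum tax is the binding amount.

€142,968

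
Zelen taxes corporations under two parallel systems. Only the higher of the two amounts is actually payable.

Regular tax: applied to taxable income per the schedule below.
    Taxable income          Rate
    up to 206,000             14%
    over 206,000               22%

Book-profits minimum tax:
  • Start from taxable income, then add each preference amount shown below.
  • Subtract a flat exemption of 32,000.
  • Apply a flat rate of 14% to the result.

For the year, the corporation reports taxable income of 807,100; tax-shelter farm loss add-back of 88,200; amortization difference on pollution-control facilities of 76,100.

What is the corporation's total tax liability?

Regular tax:
  206,000 × 14% = 28,840
  601,100 × 22% = 132,242
  → 161,082

Book-profits minimum tax:
  Adjusted income: 807,100 + 88,200 + 76,100 = 971,400
  Less exemption 32,000 → base 939,400
  939,400 × 14% = 131,516

161,082 > 131,516, so the regular tax governs.

161,082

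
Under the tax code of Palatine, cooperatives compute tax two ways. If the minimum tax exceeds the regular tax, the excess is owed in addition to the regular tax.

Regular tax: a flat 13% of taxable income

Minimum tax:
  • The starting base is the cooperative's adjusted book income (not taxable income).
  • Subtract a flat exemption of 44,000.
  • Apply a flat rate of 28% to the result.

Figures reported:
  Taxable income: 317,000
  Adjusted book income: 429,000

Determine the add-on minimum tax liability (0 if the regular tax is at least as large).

66,590

Minimum tax:
  Base (adjusted book income): 429,000
  Less exemption 44,000 → base 385,000
  385,000 × 28% = 107,800

Regular tax:
  317,000 × 13% = 41,210

Excess of minimum tax over regular tax: 107,800 − 41,210 = 66,590.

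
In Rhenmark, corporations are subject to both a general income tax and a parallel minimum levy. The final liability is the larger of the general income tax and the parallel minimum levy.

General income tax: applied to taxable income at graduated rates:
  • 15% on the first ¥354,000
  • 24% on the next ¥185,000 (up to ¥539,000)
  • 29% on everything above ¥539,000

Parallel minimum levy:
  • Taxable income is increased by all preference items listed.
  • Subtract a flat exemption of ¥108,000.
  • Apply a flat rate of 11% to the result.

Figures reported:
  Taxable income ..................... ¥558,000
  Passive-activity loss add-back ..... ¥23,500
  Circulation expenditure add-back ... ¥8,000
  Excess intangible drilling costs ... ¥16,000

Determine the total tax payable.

Parallel minimum levy:
  Adjusted income: ¥558,000 + ¥23,500 + ¥8,000 + ¥16,000 = ¥605,500
  Less exemption ¥108,000 → base ¥497,500
  ¥497,500 × 11% = ¥54,725

General income tax:
  ¥354,000 × 15% = ¥53,100
  ¥185,000 × 24% = ¥44,400
  ¥19,000 × 29% = ¥5,510
  → ¥103,010

¥103,010 > ¥54,725, so the general income tax governs.

¥103,010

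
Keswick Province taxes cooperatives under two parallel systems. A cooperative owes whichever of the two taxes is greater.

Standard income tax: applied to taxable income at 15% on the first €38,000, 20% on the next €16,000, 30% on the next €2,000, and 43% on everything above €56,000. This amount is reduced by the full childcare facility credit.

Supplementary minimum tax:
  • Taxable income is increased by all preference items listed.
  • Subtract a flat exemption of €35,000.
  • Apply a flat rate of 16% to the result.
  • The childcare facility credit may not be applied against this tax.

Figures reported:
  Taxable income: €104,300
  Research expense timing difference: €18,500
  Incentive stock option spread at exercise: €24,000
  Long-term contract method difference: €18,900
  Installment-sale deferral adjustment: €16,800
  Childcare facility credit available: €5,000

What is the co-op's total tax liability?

Standard income tax:
  €38,000 × 15% = €5,700
  €16,000 × 20% = €3,200
  €2,000 × 30% = €600
  €48,300 × 43% = €20,769
  → €30,269
  Less childcare facility credit €5,000 → €25,269

Supplementary minimum tax:
  Adjusted income: €104,300 + €18,500 + €24,000 + €18,900 + €16,800 = €182,500
  Less exemption €35,000 → base €147,500
  €147,500 × 16% = €23,600

€25,269 > €23,600, so the standard income tax governs.

€25,269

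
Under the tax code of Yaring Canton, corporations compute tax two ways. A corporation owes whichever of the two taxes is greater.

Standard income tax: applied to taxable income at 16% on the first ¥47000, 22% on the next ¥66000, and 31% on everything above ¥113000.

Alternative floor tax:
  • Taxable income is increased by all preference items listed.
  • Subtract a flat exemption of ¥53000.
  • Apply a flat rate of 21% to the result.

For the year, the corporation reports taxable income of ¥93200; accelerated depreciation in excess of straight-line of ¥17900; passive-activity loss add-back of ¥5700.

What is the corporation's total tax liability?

¥17684

Standard income tax:
  ¥47000 × 16% = ¥7520
  ¥46200 × 22% = ¥10164
  → ¥17684

Alternative floor tax:
  Adjusted income: ¥93200 + ¥17900 + ¥5700 = ¥116800
  Less exemption ¥53000 → base ¥63800
  ¥63800 × 21% = ¥13398

¥17684 > ¥13398, so the standard income tax governs.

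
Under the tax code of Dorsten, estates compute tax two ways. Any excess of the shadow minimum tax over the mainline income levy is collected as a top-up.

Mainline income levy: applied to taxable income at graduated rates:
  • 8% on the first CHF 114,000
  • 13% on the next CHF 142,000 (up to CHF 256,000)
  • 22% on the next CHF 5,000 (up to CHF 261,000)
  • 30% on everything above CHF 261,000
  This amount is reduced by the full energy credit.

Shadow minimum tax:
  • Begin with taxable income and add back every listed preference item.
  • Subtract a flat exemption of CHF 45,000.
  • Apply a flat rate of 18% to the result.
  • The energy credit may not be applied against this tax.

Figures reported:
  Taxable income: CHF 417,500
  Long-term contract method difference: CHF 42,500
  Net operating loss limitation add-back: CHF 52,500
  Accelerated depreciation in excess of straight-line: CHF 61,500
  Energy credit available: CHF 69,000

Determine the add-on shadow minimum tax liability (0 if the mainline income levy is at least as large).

CHF 88,590

Mainline income levy:
  CHF 114,000 × 8% = CHF 9,120
  CHF 142,000 × 13% = CHF 18,460
  CHF 5,000 × 22% = CHF 1,100
  CHF 156,500 × 30% = CHF 46,950
  → CHF 75,630
  Less energy credit CHF 69,000 → CHF 6,630

Shadow minimum tax:
  Adjusted income: CHF 417,500 + CHF 42,500 + CHF 52,500 + CHF 61,500 = CHF 574,000
  Less exemption CHF 45,000 → base CHF 529,000
  CHF 529,000 × 18% = CHF 95,220

Excess of shadow minimum tax over mainline income levy: CHF 95,220 − CHF 6,630 = CHF 88,590.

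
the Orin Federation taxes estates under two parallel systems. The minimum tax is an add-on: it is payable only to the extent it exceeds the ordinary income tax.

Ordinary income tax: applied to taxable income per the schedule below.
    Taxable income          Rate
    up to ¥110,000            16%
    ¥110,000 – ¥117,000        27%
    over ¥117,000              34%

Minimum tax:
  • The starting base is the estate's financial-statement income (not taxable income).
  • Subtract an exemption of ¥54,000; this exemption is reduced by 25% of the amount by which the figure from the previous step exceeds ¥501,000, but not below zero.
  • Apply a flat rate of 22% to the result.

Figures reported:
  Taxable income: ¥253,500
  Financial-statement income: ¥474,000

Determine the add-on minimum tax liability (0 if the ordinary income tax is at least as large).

Ordinary income tax:
  ¥110,000 × 16% = ¥17,600
  ¥7,000 × 27% = ¥1,890
  ¥136,500 × 34% = ¥46,410
  → ¥65,900

Minimum tax:
  Base (financial-statement income): ¥474,000
  Exemption: ¥474,000 ≤ ¥501,000, so full ¥54,000 applies
  Base: ¥474,000 − ¥54,000 = ¥420,000
  ¥420,000 × 22% = ¥92,400

Excess of minimum tax over ordinary income tax: ¥92,400 − ¥65,900 = ¥26,500.

¥26,500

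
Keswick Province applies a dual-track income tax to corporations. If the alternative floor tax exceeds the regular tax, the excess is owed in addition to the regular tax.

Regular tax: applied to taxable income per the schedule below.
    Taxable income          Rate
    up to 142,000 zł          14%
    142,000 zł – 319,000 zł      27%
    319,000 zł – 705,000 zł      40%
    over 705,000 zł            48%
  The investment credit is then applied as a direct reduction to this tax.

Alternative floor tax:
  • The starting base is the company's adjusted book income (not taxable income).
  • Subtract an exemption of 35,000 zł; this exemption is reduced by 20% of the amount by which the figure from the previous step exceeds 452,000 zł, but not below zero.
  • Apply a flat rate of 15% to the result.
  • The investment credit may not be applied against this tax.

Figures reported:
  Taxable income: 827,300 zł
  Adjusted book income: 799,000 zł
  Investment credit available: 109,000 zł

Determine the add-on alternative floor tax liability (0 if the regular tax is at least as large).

Regular tax:
  142,000 zł × 14% = 19,880 zł
  177,000 zł × 27% = 47,790 zł
  386,000 zł × 40% = 154,400 zł
  122,300 zł × 48% = 58,704 zł
  → 280,774 zł
  Less investment credit 109,000 zł → 171,774 zł

Alternative floor tax:
  Base (adjusted book income): 799,000 zł
  Exemption: 20% × (799,000 zł − 452,000 zł) = 69,400 zł ≥ 35,000 zł, so the exemption is fully phased out
  Base: 799,000 zł − 0 zł = 799,000 zł
  799,000 zł × 15% = 119,850 zł

119,850 zł ≤ 171,774 zł, so no add-on is due.

0 zł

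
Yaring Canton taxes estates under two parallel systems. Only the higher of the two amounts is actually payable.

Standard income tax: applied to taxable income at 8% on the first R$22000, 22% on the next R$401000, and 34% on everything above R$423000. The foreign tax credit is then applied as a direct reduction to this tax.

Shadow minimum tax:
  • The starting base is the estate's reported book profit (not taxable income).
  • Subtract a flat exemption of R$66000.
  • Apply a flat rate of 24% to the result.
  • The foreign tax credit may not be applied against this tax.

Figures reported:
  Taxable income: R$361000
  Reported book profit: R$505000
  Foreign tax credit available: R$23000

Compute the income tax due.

Standard income tax:
  R$22000 × 8% = R$1760
  R$339000 × 22% = R$74580
  → R$76340
  Less foreign tax credit R$23000 → R$53340

Shadow minimum tax:
  Base (reported book profit): R$505000
  Less exemption R$66000 → base R$439000
  R$439000 × 24% = R$105360

R$105360 > R$53340, so the shadow minimum tax is the binding amount.

R$105360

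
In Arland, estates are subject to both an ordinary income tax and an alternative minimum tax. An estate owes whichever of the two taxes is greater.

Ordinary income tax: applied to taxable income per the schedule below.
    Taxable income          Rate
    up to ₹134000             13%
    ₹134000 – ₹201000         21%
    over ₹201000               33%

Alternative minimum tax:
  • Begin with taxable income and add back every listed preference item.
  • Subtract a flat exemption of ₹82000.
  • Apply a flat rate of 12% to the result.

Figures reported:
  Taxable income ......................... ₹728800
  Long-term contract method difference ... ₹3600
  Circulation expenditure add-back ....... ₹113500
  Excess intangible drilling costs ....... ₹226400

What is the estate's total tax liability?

₹205664

Ordinary income tax:
  ₹134000 × 13% = ₹17420
  ₹67000 × 21% = ₹14070
  ₹527800 × 33% = ₹174174
  → ₹205664

Alternative minimum tax:
  Adjusted income: ₹728800 + ₹3600 + ₹113500 + ₹226400 = ₹1072300
  Less exemption ₹82000 → base ₹990300
  ₹990300 × 12% = ₹118836

₹205664 > ₹118836, so the ordinary income tax governs.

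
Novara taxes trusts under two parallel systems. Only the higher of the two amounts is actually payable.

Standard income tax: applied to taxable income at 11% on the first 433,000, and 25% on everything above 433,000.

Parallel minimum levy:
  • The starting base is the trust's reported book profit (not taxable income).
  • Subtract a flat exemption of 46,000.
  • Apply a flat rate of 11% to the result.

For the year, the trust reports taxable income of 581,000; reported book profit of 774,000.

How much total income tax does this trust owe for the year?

Standard income tax:
  433,000 × 11% = 47,630
  148,000 × 25% = 37,000
  → 84,630

Parallel minimum levy:
  Base (reported book profit): 774,000
  Less exemption 46,000 → base 728,000
  728,000 × 11% = 80,080

84,630 > 80,080, so the standard income tax governs.

84,630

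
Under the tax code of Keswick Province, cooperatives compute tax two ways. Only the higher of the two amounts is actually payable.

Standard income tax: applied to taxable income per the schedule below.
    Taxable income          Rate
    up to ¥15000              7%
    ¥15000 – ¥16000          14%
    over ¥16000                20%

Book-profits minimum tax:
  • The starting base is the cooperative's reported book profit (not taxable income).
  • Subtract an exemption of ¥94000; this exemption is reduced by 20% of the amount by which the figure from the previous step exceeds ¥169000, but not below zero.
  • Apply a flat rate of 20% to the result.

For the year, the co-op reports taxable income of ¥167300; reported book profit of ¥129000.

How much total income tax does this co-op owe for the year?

¥31450

Book-profits minimum tax:
  Base (reported book profit): ¥129000
  Exemption: ¥129000 ≤ ¥169000, so full ¥94000 applies
  Base: ¥129000 − ¥94000 = ¥35000
  ¥35000 × 20% = ¥7000

Standard income tax:
  ¥15000 × 7% = ¥1050
  ¥1000 × 14% = ¥140
  ¥151300 × 20% = ¥30260
  → ¥31450

¥31450 > ¥7000, so the standard income tax governs.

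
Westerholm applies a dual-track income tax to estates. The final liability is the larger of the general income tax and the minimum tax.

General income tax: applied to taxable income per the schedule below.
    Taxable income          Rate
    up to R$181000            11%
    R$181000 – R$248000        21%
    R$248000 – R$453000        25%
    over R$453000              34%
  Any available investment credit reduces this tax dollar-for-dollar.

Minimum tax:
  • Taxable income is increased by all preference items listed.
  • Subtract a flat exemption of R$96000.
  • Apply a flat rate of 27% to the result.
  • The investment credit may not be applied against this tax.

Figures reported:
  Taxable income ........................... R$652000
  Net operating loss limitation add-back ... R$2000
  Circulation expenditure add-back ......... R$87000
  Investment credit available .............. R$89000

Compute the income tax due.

General income tax:
  R$181000 × 11% = R$19910
  R$67000 × 21% = R$14070
  R$205000 × 25% = R$51250
  R$199000 × 34% = R$67660
  → R$152890
  Less investment credit R$89000 → R$63890

Minimum tax:
  Adjusted income: R$652000 + R$2000 + R$87000 = R$741000
  Less exemption R$96000 → base R$645000
  R$645000 × 27% = R$174150

R$174150 > R$63890, so the minimum tax is the binding amount.

R$174150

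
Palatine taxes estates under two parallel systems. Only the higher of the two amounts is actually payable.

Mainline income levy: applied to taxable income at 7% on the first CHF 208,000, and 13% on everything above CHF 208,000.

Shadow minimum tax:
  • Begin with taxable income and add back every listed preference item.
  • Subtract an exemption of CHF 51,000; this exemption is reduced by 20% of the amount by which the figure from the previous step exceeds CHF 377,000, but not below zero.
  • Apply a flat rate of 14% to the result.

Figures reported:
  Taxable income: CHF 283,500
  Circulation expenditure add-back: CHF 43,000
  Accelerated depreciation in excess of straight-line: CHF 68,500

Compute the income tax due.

Mainline income levy:
  CHF 208,000 × 7% = CHF 14,560
  CHF 75,500 × 13% = CHF 9,815
  → CHF 24,375

Shadow minimum tax:
  Adjusted income: CHF 283,500 + CHF 43,000 + CHF 68,500 = CHF 395,000
  Exemption: CHF 51,000 − 20% × (CHF 395,000 − CHF 377,000) = CHF 51,000 − CHF 3,600 = CHF 47,400
  Base: CHF 395,000 − CHF 47,400 = CHF 347,600
  CHF 347,600 × 14% = CHF 48,664

CHF 48,664 > CHF 24,375, so the shadow minimum tax is the binding amount.

CHF 48,664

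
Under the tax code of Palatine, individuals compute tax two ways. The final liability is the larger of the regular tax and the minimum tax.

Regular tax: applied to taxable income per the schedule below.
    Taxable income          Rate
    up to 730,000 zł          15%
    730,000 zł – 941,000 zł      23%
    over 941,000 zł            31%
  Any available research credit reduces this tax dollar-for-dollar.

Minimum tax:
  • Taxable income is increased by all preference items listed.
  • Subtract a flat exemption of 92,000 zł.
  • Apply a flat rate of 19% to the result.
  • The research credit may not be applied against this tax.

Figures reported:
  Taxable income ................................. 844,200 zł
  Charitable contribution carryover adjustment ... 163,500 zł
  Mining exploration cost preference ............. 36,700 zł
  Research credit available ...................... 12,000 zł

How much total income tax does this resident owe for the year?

180,956 zł

Regular tax:
  730,000 zł × 15% = 109,500 zł
  114,200 zł × 23% = 26,266 zł
  → 135,766 zł
  Less research credit 12,000 zł → 123,766 zł

Minimum tax:
  Adjusted income: 844,200 zł + 163,500 zł + 36,700 zł = 1,044,400 zł
  Less exemption 92,000 zł → base 952,400 zł
  952,400 zł × 19% = 180,956 zł

180,956 zł > 123,766 zł, so the minimum tax is the binding amount.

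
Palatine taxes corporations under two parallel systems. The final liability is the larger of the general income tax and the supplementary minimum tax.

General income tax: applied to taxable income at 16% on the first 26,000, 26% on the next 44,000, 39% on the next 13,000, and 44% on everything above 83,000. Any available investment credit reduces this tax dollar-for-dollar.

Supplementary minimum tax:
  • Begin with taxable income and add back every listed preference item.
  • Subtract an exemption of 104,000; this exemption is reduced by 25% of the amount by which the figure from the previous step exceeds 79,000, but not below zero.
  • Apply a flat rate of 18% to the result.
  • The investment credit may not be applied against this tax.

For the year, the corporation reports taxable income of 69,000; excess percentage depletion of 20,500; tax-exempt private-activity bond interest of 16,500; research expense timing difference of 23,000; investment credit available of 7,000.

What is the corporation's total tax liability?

8,340

Supplementary minimum tax:
  Adjusted income: 69,000 + 20,500 + 16,500 + 23,000 = 129,000
  Exemption: 104,000 − 25% × (129,000 − 79,000) = 104,000 − 12,500 = 91,500
  Base: 129,000 − 91,500 = 37,500
  37,500 × 18% = 6,750

General income tax:
  26,000 × 16% = 4,160
  43,000 × 26% = 11,180
  → 15,340
  Less investment credit 7,000 → 8,340

8,340 > 6,750, so the general income tax governs.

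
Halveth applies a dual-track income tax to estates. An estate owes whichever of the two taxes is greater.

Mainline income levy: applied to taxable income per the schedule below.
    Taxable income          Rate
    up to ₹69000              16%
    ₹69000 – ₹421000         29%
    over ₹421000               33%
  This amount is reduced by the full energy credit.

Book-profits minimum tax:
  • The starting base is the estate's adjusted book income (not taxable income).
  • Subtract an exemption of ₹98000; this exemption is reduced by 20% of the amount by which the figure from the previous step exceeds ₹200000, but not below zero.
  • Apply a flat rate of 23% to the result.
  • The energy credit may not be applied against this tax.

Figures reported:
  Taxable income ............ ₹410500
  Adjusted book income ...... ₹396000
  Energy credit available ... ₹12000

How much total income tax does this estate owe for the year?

Book-profits minimum tax:
  Base (adjusted book income): ₹396000
  Exemption: ₹98000 − 20% × (₹396000 − ₹200000) = ₹98000 − ₹39200 = ₹58800
  Base: ₹396000 − ₹58800 = ₹337200
  ₹337200 × 23% = ₹77556

Mainline income levy:
  ₹69000 × 16% = ₹11040
  ₹341500 × 29% = ₹99035
  → ₹110075
  Less energy credit ₹12000 → ₹98075

₹98075 > ₹77556, so the mainline income levy governs.

₹98075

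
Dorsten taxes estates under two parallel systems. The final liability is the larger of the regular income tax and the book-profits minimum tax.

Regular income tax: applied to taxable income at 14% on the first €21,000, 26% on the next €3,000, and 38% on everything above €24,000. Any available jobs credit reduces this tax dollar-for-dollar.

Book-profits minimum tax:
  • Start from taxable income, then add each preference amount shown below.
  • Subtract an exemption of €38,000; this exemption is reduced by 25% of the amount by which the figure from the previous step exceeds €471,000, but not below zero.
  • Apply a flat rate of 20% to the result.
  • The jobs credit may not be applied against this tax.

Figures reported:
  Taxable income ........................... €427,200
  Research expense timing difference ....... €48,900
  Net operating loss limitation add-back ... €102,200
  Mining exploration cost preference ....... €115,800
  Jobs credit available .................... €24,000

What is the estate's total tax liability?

Regular income tax:
  €21,000 × 14% = €2,940
  €3,000 × 26% = €780
  €403,200 × 38% = €153,216
  → €156,936
  Less jobs credit €24,000 → €132,936

Book-profits minimum tax:
  Adjusted income: €427,200 + €48,900 + €102,200 + €115,800 = €694,100
  Exemption: 25% × (€694,100 − €471,000) = €55,775 ≥ €38,000, so the exemption is fully phased out
  Base: €694,100 − €0 = €694,100
  €694,100 × 20% = €138,820

€138,820 > €132,936, so the book-profits minimum tax is the binding amount.

€138,820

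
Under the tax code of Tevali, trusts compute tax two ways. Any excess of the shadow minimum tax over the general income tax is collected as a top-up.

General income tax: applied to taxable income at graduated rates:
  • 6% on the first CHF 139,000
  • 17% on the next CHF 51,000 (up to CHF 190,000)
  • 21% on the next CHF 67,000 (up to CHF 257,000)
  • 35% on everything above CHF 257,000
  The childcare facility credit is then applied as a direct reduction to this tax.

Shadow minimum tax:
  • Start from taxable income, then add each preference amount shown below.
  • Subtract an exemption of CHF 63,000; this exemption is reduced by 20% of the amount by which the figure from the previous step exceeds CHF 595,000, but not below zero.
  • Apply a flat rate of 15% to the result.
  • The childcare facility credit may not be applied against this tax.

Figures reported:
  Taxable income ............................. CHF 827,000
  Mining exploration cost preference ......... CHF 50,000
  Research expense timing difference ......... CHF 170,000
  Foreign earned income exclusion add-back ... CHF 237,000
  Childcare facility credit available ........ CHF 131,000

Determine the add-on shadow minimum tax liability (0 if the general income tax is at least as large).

General income tax:
  CHF 139,000 × 6% = CHF 8,340
  CHF 51,000 × 17% = CHF 8,670
  CHF 67,000 × 21% = CHF 14,070
  CHF 570,000 × 35% = CHF 199,500
  → CHF 230,580
  Less childcare facility credit CHF 131,000 → CHF 99,580

Shadow minimum tax:
  Adjusted income: CHF 827,000 + CHF 50,000 + CHF 170,000 + CHF 237,000 = CHF 1,284,000
  Exemption: 20% × (CHF 1,284,000 − CHF 595,000) = CHF 137,800 ≥ CHF 63,000, so the exemption is fully phased out
  Base: CHF 1,284,000 − CHF 0 = CHF 1,284,000
  CHF 1,284,000 × 15% = CHF 192,600

Excess of shadow minimum tax over general income tax: CHF 192,600 − CHF 99,580 = CHF 93,020.

CHF 93,020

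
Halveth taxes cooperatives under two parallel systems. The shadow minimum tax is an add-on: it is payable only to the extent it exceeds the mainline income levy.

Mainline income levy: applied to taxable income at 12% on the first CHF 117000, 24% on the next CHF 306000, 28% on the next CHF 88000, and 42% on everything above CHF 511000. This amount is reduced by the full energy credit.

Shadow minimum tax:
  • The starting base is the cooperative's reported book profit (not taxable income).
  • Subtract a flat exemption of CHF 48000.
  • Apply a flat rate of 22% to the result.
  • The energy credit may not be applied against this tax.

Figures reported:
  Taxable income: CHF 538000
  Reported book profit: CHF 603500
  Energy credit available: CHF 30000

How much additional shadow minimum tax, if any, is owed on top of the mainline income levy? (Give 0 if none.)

CHF 28750

Mainline income levy:
  CHF 117000 × 12% = CHF 14040
  CHF 306000 × 24% = CHF 73440
  CHF 88000 × 28% = CHF 24640
  CHF 27000 × 42% = CHF 11340
  → CHF 123460
  Less energy credit CHF 30000 → CHF 93460

Shadow minimum tax:
  Base (reported book profit): CHF 603500
  Less exemption CHF 48000 → base CHF 555500
  CHF 555500 × 22% = CHF 122210

Excess of shadow minimum tax over mainline income levy: CHF 122210 − CHF 93460 = CHF 28750.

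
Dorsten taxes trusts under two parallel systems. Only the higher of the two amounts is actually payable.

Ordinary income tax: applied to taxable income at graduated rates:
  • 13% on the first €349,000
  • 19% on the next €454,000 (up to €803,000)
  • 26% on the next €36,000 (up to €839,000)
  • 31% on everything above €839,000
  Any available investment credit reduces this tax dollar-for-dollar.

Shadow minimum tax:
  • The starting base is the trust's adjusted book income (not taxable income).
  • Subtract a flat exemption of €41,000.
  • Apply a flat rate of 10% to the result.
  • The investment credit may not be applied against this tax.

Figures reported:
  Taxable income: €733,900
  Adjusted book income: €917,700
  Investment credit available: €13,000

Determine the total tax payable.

€105,501

Shadow minimum tax:
  Base (adjusted book income): €917,700
  Less exemption €41,000 → base €876,700
  €876,700 × 10% = €87,670

Ordinary income tax:
  €349,000 × 13% = €45,370
  €384,900 × 19% = €73,131
  → €118,501
  Less investment credit €13,000 → €105,501

€105,501 > €87,670, so the ordinary income tax governs.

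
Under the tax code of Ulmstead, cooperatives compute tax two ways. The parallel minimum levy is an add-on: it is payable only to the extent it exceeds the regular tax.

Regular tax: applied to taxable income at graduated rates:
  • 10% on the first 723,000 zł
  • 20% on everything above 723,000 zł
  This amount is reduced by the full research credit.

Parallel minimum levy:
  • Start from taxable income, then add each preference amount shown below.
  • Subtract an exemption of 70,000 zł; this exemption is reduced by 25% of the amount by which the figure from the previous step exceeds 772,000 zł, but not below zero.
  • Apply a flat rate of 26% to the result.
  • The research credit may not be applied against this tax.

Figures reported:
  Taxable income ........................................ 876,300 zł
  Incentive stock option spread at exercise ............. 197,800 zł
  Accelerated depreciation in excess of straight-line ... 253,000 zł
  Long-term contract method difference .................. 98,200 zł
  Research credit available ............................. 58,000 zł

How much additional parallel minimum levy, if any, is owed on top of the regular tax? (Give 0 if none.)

Regular tax:
  723,000 zł × 10% = 72,300 zł
  153,300 zł × 20% = 30,660 zł
  → 102,960 zł
  Less research credit 58,000 zł → 44,960 zł

Parallel minimum levy:
  Adjusted income: 876,300 zł + 197,800 zł + 253,000 zł + 98,200 zł = 1,425,300 zł
  Exemption: 25% × (1,425,300 zł − 772,000 zł) = 163,325 zł ≥ 70,000 zł, so the exemption is fully phased out
  Base: 1,425,300 zł − 0 zł = 1,425,300 zł
  1,425,300 zł × 26% = 370,578 zł

Excess of parallel minimum levy over regular tax: 370,578 zł − 44,960 zł = 325,618 zł.

325,618 zł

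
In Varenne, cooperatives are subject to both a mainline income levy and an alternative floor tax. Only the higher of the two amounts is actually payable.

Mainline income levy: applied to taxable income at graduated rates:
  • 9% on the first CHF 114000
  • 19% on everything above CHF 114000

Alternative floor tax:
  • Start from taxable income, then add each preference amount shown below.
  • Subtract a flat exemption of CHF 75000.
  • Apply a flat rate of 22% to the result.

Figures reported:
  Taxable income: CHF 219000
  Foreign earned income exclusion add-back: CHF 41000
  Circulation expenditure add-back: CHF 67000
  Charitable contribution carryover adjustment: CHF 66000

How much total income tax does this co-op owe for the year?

CHF 69960

Mainline income levy:
  CHF 114000 × 9% = CHF 10260
  CHF 105000 × 19% = CHF 19950
  → CHF 30210

Alternative floor tax:
  Adjusted income: CHF 219000 + CHF 41000 + CHF 67000 + CHF 66000 = CHF 393000
  Less exemption CHF 75000 → base CHF 318000
  CHF 318000 × 22% = CHF 69960

CHF 69960 > CHF 30210, so the alternative floor tax is the binding amount.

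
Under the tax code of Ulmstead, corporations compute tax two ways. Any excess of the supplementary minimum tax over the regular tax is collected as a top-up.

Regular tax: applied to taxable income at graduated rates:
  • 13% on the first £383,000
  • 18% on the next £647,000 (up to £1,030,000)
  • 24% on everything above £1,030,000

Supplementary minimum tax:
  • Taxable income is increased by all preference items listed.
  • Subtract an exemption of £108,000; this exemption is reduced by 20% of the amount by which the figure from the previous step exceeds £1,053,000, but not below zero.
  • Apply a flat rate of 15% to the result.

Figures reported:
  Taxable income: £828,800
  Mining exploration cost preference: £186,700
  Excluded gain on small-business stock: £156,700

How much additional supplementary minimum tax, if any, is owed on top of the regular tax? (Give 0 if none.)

£33,172

Regular tax:
  £383,000 × 13% = £49,790
  £445,800 × 18% = £80,244
  → £130,034

Supplementary minimum tax:
  Adjusted income: £828,800 + £186,700 + £156,700 = £1,172,200
  Exemption: £108,000 − 20% × (£1,172,200 − £1,053,000) = £108,000 − £23,840 = £84,160
  Base: £1,172,200 − £84,160 = £1,088,040
  £1,088,040 × 15% = £163,206

Excess of supplementary minimum tax over regular tax: £163,206 − £130,034 = £33,172.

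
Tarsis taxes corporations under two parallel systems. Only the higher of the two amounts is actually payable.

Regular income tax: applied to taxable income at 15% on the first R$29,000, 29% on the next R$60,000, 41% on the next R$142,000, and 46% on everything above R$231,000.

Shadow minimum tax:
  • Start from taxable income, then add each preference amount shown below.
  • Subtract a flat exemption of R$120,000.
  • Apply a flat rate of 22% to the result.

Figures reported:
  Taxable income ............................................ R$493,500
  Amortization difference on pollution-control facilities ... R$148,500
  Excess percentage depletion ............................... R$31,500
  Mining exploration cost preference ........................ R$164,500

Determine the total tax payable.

R$200,720

Regular income tax:
  R$29,000 × 15% = R$4,350
  R$60,000 × 29% = R$17,400
  R$142,000 × 41% = R$58,220
  R$262,500 × 46% = R$120,750
  → R$200,720

Shadow minimum tax:
  Adjusted income: R$493,500 + R$148,500 + R$31,500 + R$164,500 = R$838,000
  Less exemption R$120,000 → base R$718,000
  R$718,000 × 22% = R$157,960

R$200,720 > R$157,960, so the regular income tax governs.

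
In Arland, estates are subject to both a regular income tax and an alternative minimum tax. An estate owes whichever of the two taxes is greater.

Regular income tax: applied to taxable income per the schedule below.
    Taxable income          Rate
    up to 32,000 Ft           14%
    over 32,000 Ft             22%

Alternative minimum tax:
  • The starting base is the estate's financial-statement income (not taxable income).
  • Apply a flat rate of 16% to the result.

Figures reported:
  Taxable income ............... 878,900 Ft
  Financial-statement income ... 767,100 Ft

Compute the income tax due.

190,798 Ft

Regular income tax:
  32,000 Ft × 14% = 4,480 Ft
  846,900 Ft × 22% = 186,318 Ft
  → 190,798 Ft

Alternative minimum tax:
  Base (financial-statement income): 767,100 Ft
  767,100 Ft × 16% = 122,736 Ft

190,798 Ft > 122,736 Ft, so the regular income tax governs.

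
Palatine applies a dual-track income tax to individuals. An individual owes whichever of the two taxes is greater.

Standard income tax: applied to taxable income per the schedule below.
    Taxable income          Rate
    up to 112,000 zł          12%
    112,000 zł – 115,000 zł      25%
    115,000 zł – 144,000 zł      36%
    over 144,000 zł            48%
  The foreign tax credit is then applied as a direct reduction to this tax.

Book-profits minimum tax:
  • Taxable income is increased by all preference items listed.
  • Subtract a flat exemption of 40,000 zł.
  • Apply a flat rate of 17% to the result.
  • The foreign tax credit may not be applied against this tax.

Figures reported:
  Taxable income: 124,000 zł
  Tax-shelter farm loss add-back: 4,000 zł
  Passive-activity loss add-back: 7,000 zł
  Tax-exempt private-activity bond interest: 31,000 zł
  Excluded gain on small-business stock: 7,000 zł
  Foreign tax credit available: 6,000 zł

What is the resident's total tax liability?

Standard income tax:
  112,000 zł × 12% = 13,440 zł
  3,000 zł × 25% = 750 zł
  9,000 zł × 36% = 3,240 zł
  → 17,430 zł
  Less foreign tax credit 6,000 zł → 11,430 zł

Book-profits minimum tax:
  Adjusted income: 124,000 zł + 4,000 zł + 7,000 zł + 31,000 zł + 7,000 zł = 173,000 zł
  Less exemption 40,000 zł → base 133,000 zł
  133,000 zł × 17% = 22,610 zł

22,610 zł > 11,430 zł, so the book-profits minimum tax is the binding amount.

22,610 zł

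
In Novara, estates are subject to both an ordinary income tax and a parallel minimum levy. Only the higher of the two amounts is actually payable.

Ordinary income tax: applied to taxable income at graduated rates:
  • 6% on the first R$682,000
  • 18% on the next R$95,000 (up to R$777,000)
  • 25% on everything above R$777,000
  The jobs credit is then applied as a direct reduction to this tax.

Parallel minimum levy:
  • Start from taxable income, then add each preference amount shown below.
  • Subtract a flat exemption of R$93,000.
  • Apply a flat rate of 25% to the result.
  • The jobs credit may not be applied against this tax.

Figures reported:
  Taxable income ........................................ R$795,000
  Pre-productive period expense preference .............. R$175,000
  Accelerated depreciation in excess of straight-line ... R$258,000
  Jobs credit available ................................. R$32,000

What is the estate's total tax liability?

Ordinary income tax:
  R$682,000 × 6% = R$40,920
  R$95,000 × 18% = R$17,100
  R$18,000 × 25% = R$4,500
  → R$62,520
  Less jobs credit R$32,000 → R$30,520

Parallel minimum levy:
  Adjusted income: R$795,000 + R$175,000 + R$258,000 = R$1,228,000
  Less exemption R$93,000 → base R$1,135,000
  R$1,135,000 × 25% = R$283,750

R$283,750 > R$30,520, so the parallel minimum levy is the binding amount.

R$283,750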